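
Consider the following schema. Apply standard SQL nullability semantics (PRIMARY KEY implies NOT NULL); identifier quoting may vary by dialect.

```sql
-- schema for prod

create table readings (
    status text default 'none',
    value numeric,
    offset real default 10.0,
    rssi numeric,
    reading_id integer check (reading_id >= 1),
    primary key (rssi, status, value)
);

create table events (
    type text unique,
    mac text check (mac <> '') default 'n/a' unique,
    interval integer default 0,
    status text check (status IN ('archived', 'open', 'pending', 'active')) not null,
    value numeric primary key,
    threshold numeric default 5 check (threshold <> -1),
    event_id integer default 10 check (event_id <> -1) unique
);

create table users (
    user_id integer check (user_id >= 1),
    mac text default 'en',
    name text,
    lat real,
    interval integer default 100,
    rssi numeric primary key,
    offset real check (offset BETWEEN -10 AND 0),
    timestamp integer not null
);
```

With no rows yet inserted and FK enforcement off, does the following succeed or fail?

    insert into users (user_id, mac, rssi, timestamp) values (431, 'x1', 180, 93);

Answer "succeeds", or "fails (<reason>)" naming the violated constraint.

succeeds

NOT NULL columns: rssi is supplied; timestamp is supplied.
CHECK constraints: 431 satisfies (user_id >= 1).
No constraint is violated.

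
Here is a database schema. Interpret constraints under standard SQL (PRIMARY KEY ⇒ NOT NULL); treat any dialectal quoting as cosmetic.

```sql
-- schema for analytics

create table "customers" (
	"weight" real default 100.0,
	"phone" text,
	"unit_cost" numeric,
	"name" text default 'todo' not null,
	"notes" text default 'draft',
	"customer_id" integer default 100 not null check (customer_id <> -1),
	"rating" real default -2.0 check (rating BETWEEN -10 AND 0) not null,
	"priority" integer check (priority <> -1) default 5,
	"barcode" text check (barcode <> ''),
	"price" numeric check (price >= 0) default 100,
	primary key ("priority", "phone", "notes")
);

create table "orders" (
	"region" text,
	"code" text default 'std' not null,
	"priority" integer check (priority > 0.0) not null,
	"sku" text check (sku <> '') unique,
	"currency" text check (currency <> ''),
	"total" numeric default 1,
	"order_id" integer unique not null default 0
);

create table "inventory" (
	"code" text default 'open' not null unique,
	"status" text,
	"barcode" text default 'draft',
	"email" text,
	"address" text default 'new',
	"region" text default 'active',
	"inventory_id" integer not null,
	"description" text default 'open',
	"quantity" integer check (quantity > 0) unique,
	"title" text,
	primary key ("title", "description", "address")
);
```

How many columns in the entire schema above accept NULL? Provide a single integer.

13

customers: 4 nullable (weight, unit_cost, barcode, price — PK (priority, phone, notes) and explicit NOT NULL columns excluded).
orders: 4 nullable (region, sku, currency, total — PK none and explicit NOT NULL columns excluded).
inventory: 5 nullable (status, barcode, email, region, quantity — PK (title, description, address) and explicit NOT NULL columns excluded).
Total: 4 + 4 + 5 = 13.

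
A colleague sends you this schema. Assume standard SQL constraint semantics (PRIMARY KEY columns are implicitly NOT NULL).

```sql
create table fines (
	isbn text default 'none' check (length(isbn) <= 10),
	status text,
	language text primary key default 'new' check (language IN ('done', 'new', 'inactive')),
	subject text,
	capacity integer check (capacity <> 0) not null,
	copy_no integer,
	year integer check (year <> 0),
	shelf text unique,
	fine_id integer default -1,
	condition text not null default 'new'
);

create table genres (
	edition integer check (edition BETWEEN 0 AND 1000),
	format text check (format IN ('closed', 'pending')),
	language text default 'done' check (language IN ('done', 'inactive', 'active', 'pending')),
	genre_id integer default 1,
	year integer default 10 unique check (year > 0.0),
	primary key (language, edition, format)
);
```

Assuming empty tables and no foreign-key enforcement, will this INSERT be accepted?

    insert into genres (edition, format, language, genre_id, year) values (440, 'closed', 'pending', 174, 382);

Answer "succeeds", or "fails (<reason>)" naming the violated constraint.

succeeds

NOT NULL columns: edition is supplied; format is supplied; language is supplied.
CHECK constraints: 440 satisfies (edition BETWEEN 0 AND 1000); 'closed' satisfies (format IN ('closed', 'pending')); 'pending' satisfies (language IN ('done', 'inactive', 'active', 'pending')); 382 satisfies (year > 0.0).
No constraint is violated.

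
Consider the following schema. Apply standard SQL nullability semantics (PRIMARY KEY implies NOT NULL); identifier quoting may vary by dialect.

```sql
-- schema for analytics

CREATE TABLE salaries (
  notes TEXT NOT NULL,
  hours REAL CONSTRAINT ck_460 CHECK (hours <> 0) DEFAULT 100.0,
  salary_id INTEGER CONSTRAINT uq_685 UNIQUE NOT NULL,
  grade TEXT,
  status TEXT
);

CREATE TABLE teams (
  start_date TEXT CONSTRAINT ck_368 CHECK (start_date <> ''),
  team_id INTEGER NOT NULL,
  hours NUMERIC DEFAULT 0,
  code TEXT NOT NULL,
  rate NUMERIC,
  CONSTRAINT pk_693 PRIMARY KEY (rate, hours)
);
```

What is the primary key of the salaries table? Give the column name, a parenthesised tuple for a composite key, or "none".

none

No column is declared PRIMARY KEY inline, and there is no table-level PRIMARY KEY clause in salaries.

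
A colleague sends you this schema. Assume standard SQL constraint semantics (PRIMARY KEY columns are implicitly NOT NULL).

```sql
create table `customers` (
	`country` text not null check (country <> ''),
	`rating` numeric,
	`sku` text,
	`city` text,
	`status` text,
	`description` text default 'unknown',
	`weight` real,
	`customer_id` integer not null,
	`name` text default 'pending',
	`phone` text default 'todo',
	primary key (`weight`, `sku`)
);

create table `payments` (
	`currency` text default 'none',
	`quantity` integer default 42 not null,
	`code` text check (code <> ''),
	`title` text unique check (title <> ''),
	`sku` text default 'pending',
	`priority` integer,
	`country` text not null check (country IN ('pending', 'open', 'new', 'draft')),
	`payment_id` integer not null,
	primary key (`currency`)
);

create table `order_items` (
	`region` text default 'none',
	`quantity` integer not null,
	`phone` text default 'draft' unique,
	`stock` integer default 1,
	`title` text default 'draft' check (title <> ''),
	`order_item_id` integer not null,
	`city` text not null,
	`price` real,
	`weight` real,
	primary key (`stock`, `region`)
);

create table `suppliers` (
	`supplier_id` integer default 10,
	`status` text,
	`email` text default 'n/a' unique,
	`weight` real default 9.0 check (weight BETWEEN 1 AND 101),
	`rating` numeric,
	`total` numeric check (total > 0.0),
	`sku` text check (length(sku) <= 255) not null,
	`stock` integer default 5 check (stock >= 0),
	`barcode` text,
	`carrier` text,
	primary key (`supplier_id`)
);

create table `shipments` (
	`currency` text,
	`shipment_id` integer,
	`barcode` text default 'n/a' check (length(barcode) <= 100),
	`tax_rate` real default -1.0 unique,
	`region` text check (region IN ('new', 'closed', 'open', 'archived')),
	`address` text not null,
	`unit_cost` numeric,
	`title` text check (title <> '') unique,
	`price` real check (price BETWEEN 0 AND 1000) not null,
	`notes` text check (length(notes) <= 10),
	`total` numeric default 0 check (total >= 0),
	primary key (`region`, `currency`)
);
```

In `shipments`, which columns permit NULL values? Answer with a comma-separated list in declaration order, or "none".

shipment_id, barcode, tax_rate, unit_cost, title, notes, total

- currency: part of the PRIMARY KEY, which implies NOT NULL → not nullable.
- shipment_id: no NOT NULL constraint applies → nullable.
- barcode: CHECK does not forbid NULL (a CHECK constraint passes when its expression is NULL) → nullable.
- tax_rate: UNIQUE does not imply NOT NULL → nullable.
- region: part of the PRIMARY KEY, which implies NOT NULL → not nullable.
- address: declared NOT NULL → not nullable.
- unit_cost: no NOT NULL constraint applies → nullable.
- title: CHECK does not forbid NULL (a CHECK constraint passes when its expression is NULL) → nullable.
- price: declared NOT NULL → not nullable.
- notes: CHECK does not forbid NULL (a CHECK constraint passes when its expression is NULL) → nullable.
- total: CHECK does not forbid NULL (a CHECK constraint passes when its expression is NULL) → nullable.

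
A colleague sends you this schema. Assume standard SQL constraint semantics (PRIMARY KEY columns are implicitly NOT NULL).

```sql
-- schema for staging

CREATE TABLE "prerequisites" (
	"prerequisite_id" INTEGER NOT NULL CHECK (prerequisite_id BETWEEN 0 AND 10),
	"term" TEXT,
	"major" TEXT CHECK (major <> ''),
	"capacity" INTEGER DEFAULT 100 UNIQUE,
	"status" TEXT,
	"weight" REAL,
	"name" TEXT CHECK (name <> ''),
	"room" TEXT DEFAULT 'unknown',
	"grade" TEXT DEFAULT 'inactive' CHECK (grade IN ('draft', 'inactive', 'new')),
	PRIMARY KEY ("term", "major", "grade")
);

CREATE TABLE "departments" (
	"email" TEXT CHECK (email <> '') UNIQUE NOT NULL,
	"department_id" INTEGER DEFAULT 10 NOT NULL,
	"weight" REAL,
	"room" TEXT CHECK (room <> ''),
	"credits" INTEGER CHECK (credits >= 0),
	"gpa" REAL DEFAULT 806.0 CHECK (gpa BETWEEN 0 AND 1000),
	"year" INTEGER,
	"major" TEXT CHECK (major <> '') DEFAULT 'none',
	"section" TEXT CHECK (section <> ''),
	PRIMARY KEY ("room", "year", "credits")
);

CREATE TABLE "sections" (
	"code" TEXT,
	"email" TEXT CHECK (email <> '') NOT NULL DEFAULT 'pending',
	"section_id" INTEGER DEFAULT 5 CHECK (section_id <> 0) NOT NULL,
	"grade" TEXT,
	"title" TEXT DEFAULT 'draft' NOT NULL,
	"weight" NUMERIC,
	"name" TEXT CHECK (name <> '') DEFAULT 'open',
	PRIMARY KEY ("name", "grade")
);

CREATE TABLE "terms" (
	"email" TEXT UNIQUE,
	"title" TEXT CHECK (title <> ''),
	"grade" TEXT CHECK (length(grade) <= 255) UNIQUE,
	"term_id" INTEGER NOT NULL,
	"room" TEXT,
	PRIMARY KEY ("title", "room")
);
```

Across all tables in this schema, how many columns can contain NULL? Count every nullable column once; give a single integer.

prerequisites: 5 nullable (capacity, status, weight, name, room — PK (term, major, grade) and explicit NOT NULL columns excluded).
departments: 4 nullable (weight, gpa, major, section — PK (room, year, credits) and explicit NOT NULL columns excluded).
sections: 2 nullable (code, weight — PK (name, grade) and explicit NOT NULL columns excluded).
terms: 2 nullable (email, grade — PK (title, room) and explicit NOT NULL columns excluded).
Total: 5 + 4 + 2 + 2 = 13.

13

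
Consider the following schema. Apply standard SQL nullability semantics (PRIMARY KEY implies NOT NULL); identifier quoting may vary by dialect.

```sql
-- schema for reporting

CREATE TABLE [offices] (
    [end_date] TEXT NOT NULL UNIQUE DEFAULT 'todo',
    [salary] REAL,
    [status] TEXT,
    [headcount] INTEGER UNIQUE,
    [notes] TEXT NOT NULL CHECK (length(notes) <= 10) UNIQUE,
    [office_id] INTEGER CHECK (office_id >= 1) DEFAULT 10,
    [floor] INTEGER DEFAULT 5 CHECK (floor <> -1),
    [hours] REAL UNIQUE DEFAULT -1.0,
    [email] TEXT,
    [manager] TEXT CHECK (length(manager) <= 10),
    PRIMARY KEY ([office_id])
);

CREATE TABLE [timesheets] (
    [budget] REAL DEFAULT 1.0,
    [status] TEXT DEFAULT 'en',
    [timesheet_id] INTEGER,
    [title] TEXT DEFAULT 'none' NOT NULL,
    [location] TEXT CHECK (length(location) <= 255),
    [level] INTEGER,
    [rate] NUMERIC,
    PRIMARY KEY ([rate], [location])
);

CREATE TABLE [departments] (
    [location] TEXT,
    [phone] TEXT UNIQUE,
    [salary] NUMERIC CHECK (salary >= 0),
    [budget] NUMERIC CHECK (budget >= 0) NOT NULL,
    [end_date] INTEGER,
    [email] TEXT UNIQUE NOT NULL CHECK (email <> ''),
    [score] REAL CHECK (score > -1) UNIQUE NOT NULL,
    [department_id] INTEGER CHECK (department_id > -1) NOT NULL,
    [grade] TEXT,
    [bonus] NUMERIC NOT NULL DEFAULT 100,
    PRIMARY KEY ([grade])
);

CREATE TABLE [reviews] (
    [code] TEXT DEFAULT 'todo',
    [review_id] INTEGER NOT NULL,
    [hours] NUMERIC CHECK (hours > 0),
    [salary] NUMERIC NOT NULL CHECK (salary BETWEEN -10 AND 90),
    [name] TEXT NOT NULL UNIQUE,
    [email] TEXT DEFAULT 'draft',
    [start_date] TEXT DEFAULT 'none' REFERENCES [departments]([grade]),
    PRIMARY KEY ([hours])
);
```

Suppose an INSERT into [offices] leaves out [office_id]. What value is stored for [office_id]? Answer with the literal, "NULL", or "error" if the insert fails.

10

office_id has an explicit DEFAULT 10.
When the column is omitted from an INSERT, that default is used.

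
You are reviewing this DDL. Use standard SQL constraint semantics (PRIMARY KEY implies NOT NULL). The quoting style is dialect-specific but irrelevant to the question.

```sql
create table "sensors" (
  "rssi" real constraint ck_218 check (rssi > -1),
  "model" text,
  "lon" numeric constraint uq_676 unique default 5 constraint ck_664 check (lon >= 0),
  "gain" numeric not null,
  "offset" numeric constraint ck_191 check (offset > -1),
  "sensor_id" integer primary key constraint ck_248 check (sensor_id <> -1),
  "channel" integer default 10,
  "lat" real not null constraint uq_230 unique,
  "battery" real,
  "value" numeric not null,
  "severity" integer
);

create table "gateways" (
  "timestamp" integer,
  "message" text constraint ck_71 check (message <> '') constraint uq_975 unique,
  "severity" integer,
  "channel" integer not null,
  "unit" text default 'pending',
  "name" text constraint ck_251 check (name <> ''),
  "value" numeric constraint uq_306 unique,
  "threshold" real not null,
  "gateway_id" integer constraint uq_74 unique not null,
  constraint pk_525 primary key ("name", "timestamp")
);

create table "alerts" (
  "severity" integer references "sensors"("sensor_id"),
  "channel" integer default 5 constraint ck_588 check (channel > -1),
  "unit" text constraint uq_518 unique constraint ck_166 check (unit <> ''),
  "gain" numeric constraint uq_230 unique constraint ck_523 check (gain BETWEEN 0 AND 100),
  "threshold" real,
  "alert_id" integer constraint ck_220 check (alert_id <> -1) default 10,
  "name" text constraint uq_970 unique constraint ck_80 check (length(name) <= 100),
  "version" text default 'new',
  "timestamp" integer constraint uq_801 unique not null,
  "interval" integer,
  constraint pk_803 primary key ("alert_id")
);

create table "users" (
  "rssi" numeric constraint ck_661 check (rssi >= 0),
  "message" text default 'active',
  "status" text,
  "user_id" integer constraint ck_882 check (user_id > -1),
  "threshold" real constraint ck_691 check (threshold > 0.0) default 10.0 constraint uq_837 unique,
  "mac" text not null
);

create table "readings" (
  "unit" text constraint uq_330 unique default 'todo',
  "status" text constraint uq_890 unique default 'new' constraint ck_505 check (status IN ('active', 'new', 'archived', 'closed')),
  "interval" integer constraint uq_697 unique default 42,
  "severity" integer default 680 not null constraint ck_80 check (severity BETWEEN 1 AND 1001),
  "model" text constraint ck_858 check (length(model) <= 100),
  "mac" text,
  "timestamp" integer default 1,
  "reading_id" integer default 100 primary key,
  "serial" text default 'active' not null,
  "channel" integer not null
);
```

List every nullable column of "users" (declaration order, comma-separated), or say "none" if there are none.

- rssi: CHECK does not forbid NULL (a CHECK constraint passes when its expression is NULL) → nullable.
- message: DEFAULT only fills an omitted column; an explicit NULL is still allowed → nullable.
- status: no NOT NULL constraint applies → nullable.
- user_id: CHECK does not forbid NULL (a CHECK constraint passes when its expression is NULL) → nullable.
- threshold: CHECK does not forbid NULL (a CHECK constraint passes when its expression is NULL) → nullable.
- mac: declared NOT NULL → not nullable.

rssi, message, status, user_id, threshold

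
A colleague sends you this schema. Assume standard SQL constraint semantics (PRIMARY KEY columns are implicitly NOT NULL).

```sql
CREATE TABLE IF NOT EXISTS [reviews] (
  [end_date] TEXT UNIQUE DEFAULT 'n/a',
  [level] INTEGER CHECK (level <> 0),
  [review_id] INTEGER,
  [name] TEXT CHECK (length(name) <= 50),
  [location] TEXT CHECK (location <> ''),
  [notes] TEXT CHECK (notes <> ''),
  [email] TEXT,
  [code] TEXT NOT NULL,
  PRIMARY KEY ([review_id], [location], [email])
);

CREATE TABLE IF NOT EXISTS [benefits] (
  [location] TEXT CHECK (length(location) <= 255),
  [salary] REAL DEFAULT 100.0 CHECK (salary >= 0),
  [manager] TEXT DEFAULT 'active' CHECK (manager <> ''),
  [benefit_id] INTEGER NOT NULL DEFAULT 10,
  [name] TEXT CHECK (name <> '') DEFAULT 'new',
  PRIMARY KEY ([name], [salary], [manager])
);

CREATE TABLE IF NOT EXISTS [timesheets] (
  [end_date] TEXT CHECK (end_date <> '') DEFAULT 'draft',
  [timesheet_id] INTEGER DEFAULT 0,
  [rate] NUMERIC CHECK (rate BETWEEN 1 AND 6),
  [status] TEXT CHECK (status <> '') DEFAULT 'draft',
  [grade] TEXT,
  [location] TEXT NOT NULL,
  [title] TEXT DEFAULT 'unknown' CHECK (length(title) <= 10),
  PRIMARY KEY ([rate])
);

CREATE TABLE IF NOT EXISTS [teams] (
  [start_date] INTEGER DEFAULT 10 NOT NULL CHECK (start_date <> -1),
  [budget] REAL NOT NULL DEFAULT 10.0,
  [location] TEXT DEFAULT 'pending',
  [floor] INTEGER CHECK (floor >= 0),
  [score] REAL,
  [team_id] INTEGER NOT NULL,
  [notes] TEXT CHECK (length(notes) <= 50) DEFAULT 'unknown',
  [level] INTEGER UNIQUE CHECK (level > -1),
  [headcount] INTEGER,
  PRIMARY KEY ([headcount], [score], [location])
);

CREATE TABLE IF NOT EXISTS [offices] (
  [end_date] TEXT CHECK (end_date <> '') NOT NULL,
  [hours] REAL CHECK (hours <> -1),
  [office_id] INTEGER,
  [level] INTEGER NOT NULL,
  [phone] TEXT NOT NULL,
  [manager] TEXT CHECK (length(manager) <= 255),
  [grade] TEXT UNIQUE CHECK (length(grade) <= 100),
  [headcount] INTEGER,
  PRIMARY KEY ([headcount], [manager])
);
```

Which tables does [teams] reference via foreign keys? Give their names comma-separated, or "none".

No column in teams has a REFERENCES clause.

none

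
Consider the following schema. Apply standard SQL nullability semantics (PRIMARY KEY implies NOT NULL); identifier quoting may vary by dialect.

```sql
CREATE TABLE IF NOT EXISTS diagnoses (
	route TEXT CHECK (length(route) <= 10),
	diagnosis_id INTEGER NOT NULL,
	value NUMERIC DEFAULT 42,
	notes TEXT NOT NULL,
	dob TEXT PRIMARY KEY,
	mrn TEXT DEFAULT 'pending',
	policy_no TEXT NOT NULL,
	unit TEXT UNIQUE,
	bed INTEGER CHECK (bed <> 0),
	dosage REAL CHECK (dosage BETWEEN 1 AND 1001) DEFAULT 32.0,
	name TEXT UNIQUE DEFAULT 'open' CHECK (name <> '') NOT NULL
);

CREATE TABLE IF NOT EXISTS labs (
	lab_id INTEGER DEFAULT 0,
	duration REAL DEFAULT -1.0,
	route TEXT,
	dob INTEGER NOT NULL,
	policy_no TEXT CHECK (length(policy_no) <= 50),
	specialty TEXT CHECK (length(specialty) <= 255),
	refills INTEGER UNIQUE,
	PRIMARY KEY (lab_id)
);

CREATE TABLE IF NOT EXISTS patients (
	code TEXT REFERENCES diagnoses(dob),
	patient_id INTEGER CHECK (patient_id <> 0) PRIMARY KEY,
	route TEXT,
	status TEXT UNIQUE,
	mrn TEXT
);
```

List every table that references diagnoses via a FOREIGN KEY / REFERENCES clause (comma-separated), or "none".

- patients.code references diagnoses(dob).

patients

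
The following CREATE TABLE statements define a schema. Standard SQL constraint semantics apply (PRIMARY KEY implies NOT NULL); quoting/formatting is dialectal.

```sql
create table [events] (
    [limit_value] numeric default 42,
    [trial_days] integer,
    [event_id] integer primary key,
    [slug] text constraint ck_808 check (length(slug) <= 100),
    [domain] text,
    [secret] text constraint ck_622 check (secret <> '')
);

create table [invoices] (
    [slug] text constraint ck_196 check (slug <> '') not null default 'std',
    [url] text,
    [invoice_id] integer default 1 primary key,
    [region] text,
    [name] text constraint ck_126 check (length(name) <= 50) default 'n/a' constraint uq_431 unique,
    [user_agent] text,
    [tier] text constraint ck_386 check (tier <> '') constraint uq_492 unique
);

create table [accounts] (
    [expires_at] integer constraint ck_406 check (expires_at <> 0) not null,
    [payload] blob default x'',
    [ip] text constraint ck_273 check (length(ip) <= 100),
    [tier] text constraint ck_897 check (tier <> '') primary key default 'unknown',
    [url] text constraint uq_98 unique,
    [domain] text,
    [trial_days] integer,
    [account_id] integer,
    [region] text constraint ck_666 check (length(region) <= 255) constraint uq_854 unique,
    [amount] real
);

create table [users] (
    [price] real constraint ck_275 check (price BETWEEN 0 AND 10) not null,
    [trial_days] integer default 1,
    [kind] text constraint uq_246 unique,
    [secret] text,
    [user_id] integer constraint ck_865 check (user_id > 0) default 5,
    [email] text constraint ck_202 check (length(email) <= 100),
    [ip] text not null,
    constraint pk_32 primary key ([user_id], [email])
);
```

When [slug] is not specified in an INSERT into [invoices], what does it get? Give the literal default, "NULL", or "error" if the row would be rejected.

'std'

slug has an explicit DEFAULT 'std'.
When the column is omitted from an INSERT, that default is used.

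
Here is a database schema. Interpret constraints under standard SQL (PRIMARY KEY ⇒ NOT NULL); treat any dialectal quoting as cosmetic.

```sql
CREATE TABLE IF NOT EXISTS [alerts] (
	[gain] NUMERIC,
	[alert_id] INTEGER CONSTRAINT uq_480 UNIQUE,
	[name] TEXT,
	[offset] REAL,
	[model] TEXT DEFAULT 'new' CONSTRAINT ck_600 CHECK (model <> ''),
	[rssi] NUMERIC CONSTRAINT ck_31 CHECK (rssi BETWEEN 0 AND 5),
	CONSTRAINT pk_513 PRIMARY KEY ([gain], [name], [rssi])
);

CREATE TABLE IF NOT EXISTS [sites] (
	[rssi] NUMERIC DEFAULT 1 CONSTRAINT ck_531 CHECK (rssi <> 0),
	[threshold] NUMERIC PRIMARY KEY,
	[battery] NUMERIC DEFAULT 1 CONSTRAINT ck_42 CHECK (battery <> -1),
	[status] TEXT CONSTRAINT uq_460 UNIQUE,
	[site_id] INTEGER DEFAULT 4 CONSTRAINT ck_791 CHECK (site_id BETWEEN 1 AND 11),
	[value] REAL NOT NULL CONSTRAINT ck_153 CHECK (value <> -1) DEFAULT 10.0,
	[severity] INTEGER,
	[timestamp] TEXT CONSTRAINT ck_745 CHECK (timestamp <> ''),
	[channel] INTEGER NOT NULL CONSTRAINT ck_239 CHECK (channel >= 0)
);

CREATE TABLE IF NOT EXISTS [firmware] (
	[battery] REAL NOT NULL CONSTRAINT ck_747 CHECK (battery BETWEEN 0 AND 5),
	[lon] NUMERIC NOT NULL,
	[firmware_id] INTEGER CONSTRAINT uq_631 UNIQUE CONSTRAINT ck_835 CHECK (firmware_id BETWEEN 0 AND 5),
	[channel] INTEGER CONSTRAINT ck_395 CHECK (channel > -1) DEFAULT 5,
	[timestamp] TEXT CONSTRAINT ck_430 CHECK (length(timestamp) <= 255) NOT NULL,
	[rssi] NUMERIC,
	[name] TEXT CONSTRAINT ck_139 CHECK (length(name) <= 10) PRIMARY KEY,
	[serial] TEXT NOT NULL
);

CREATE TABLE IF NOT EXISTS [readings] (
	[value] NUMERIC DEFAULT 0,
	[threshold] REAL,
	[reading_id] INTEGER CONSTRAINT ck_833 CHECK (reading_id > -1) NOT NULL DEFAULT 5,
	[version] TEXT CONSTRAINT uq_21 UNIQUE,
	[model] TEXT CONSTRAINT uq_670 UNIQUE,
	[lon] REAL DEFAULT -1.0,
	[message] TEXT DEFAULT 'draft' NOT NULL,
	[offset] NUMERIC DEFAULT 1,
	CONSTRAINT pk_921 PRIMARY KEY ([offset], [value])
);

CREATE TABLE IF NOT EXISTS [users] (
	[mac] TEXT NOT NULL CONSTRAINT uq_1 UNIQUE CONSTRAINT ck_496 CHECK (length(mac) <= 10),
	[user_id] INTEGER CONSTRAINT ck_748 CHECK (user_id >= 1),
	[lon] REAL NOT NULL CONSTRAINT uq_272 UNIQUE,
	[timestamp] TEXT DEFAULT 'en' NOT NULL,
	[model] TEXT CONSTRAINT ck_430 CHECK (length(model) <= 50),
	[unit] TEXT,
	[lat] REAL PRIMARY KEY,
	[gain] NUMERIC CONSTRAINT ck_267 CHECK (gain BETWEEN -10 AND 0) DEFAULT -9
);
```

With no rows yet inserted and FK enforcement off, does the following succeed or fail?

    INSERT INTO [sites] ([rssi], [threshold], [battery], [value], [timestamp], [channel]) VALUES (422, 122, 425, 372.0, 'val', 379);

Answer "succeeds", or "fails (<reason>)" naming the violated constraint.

NOT NULL columns: channel is supplied; threshold is supplied; value is supplied.
CHECK constraints: 422 satisfies (rssi <> 0); 425 satisfies (battery <> -1); 372.0 satisfies (value <> -1); 'val' satisfies (timestamp <> ''); 379 satisfies (channel >= 0).
No constraint is violated.

succeeds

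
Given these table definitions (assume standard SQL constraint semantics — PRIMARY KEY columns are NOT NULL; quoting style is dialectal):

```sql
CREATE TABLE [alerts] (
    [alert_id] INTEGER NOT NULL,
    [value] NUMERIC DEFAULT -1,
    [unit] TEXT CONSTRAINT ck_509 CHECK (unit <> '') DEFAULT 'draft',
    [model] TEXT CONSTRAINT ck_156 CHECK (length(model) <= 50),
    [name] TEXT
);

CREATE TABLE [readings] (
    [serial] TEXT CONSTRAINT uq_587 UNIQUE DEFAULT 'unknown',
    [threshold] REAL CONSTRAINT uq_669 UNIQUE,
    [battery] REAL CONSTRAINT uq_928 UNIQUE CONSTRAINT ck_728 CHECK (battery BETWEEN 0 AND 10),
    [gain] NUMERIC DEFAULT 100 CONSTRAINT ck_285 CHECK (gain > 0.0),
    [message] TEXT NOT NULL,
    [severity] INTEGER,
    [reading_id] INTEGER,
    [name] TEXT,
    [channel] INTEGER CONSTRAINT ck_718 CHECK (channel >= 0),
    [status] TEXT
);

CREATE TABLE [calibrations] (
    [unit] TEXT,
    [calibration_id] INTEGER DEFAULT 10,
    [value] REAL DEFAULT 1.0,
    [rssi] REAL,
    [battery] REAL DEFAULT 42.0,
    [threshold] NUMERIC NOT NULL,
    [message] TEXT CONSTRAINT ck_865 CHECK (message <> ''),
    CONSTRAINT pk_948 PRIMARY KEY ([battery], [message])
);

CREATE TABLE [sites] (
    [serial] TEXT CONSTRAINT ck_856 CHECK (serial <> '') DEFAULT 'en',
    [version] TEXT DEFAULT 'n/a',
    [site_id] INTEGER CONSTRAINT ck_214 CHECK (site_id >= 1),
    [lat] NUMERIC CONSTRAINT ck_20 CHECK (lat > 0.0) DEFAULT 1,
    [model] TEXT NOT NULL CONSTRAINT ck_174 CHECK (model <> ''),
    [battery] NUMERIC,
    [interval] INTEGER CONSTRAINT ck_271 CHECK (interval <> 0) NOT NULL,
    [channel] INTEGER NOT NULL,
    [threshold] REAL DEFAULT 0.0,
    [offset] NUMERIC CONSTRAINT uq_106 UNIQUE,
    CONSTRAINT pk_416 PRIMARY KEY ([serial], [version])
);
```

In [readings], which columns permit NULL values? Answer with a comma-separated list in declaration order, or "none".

- serial: UNIQUE does not imply NOT NULL → nullable.
- threshold: UNIQUE does not imply NOT NULL → nullable.
- battery: CHECK does not forbid NULL (a CHECK constraint passes when its expression is NULL) → nullable.
- gain: CHECK does not forbid NULL (a CHECK constraint passes when its expression is NULL) → nullable.
- message: declared NOT NULL → not nullable.
- severity: no NOT NULL constraint applies → nullable.
- reading_id: no NOT NULL constraint applies → nullable.
- name: no NOT NULL constraint applies → nullable.
- channel: CHECK does not forbid NULL (a CHECK constraint passes when its expression is NULL) → nullable.
- status: no NOT NULL constraint applies → nullable.

serial, threshold, battery, gain, severity, reading_id, name, channel, status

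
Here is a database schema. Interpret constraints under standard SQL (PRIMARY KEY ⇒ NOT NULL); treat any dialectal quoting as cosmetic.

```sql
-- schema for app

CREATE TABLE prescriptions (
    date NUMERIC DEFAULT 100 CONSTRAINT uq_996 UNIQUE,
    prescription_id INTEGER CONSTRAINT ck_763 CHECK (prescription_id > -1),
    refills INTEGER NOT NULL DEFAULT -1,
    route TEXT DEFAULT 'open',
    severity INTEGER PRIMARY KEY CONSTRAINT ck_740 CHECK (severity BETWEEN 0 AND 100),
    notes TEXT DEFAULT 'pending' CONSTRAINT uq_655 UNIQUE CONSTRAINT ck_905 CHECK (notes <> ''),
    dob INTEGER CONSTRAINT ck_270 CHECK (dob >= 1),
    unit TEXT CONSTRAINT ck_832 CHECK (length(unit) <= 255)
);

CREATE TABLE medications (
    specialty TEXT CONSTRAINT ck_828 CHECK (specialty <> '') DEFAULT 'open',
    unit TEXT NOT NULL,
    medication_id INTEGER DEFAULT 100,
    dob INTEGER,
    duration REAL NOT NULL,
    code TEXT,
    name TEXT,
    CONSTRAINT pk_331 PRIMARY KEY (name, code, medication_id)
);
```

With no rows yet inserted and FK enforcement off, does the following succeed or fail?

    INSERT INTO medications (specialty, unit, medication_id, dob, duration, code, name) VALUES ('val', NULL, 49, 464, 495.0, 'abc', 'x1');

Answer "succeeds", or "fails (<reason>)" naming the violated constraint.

unit is explicitly set to NULL, but unit is declared NOT NULL.

fails (NOT NULL on unit)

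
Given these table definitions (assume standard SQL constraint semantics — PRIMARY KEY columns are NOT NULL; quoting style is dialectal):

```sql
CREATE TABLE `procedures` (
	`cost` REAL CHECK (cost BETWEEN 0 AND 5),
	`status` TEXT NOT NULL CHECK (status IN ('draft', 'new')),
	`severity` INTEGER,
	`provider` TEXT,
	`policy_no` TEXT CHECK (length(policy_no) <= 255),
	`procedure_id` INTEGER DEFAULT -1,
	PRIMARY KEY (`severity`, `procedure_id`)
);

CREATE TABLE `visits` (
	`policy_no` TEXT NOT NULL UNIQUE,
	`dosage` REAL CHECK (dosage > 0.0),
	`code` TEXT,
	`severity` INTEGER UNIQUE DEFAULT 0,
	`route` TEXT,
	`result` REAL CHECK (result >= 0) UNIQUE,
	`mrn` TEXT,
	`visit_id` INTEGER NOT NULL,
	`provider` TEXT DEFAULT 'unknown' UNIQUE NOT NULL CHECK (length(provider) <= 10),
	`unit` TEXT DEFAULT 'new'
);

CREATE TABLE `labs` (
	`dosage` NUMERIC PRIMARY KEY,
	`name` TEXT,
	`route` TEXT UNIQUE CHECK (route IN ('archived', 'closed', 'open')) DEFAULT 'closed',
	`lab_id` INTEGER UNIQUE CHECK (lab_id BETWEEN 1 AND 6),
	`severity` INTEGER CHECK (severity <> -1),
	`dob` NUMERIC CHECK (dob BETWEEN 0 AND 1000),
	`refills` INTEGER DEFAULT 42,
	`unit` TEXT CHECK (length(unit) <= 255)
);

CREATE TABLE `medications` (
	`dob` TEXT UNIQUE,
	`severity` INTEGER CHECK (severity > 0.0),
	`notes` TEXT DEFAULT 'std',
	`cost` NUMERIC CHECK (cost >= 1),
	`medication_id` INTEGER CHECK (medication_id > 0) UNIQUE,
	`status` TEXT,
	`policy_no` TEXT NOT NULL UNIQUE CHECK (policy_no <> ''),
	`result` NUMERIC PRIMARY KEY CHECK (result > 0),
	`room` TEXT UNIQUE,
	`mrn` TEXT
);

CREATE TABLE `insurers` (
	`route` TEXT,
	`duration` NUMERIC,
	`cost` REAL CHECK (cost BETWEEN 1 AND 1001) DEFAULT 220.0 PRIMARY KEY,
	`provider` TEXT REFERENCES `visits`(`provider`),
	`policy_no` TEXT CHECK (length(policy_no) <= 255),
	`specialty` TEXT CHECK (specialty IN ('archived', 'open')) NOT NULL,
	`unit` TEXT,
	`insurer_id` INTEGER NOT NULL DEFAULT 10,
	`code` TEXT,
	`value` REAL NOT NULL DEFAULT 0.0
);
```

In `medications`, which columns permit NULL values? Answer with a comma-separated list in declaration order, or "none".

dob, severity, notes, cost, medication_id, status, room, mrn

- dob: UNIQUE does not imply NOT NULL → nullable.
- severity: CHECK does not forbid NULL (a CHECK constraint passes when its expression is NULL) → nullable.
- notes: DEFAULT only fills an omitted column; an explicit NULL is still allowed → nullable.
- cost: CHECK does not forbid NULL (a CHECK constraint passes when its expression is NULL) → nullable.
- medication_id: CHECK does not forbid NULL (a CHECK constraint passes when its expression is NULL) → nullable.
- status: no NOT NULL constraint applies → nullable.
- policy_no: declared NOT NULL → not nullable.
- result: part of the PRIMARY KEY, which implies NOT NULL → not nullable.
- room: UNIQUE does not imply NOT NULL → nullable.
- mrn: no NOT NULL constraint applies → nullable.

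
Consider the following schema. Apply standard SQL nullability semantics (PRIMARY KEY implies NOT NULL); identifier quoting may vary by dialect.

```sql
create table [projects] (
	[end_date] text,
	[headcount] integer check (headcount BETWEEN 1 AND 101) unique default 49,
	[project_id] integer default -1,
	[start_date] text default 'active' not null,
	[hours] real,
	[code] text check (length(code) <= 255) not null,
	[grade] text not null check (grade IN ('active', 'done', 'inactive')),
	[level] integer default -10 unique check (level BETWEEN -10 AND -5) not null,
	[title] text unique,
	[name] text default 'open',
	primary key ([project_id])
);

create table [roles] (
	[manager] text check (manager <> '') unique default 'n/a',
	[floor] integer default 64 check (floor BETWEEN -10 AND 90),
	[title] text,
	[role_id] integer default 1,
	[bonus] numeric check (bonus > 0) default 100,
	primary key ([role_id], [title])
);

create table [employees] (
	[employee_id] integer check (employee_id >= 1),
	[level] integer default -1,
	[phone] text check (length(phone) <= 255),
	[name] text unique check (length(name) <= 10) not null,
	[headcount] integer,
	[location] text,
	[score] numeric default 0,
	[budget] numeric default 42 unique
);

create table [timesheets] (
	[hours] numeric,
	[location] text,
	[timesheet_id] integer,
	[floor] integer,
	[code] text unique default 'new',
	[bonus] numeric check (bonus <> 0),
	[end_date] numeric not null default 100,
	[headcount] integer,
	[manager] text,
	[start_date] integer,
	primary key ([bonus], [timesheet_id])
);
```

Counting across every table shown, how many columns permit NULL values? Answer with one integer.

projects: 5 nullable (end_date, headcount, hours, title, name — PK (project_id) and explicit NOT NULL columns excluded).
roles: 3 nullable (manager, floor, bonus — PK (role_id, title) and explicit NOT NULL columns excluded).
employees: 7 nullable (employee_id, level, phone, headcount, location, score, budget — PK none and explicit NOT NULL columns excluded).
timesheets: 7 nullable (hours, location, floor, code, headcount, manager, start_date — PK (bonus, timesheet_id) and explicit NOT NULL columns excluded).
Total: 5 + 3 + 7 + 7 = 22.

22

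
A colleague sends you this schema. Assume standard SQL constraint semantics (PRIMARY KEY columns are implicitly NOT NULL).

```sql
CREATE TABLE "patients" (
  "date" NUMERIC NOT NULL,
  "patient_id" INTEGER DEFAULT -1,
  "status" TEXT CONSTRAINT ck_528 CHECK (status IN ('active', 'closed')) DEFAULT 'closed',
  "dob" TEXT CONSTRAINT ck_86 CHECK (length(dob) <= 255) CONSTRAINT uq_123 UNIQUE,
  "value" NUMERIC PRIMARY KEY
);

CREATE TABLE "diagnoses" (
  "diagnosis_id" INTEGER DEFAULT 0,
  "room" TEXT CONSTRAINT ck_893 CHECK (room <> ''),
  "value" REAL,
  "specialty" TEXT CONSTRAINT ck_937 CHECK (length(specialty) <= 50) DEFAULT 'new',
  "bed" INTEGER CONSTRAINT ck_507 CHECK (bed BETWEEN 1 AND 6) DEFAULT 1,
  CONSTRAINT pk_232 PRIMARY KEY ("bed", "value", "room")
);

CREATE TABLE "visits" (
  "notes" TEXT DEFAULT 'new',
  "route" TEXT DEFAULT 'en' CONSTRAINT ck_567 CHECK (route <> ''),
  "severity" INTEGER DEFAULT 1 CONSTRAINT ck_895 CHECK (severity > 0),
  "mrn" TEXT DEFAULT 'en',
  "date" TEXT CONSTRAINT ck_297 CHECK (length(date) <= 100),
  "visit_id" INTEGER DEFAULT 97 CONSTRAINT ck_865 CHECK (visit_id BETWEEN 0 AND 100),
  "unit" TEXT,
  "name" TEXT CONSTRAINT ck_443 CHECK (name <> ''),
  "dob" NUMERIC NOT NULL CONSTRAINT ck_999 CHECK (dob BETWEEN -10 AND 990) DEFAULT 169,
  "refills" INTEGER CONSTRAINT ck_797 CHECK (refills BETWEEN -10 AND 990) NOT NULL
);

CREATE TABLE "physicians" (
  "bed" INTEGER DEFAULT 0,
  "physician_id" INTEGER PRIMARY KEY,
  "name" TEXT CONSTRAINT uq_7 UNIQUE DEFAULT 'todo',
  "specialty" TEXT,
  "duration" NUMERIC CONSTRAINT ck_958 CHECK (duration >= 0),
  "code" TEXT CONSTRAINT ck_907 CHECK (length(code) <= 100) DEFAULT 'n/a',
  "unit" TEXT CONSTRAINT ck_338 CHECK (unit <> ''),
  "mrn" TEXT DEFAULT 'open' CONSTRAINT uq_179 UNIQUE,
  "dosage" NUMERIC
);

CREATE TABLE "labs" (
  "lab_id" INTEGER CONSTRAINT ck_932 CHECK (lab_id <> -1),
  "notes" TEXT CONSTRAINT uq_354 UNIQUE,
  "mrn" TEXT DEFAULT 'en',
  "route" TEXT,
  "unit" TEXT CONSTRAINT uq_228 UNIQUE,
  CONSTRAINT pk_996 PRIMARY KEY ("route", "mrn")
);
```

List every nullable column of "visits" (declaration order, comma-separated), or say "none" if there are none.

- notes: DEFAULT only fills an omitted column; an explicit NULL is still allowed → nullable.
- route: CHECK does not forbid NULL (a CHECK constraint passes when its expression is NULL) → nullable.
- severity: CHECK does not forbid NULL (a CHECK constraint passes when its expression is NULL) → nullable.
- mrn: DEFAULT only fills an omitted column; an explicit NULL is still allowed → nullable.
- date: CHECK does not forbid NULL (a CHECK constraint passes when its expression is NULL) → nullable.
- visit_id: CHECK does not forbid NULL (a CHECK constraint passes when its expression is NULL) → nullable.
- unit: no NOT NULL constraint applies → nullable.
- name: CHECK does not forbid NULL (a CHECK constraint passes when its expression is NULL) → nullable.
- dob: declared NOT NULL → not nullable.
- refills: declared NOT NULL → not nullable.

notes, route, severity, mrn, date, visit_id, unit, name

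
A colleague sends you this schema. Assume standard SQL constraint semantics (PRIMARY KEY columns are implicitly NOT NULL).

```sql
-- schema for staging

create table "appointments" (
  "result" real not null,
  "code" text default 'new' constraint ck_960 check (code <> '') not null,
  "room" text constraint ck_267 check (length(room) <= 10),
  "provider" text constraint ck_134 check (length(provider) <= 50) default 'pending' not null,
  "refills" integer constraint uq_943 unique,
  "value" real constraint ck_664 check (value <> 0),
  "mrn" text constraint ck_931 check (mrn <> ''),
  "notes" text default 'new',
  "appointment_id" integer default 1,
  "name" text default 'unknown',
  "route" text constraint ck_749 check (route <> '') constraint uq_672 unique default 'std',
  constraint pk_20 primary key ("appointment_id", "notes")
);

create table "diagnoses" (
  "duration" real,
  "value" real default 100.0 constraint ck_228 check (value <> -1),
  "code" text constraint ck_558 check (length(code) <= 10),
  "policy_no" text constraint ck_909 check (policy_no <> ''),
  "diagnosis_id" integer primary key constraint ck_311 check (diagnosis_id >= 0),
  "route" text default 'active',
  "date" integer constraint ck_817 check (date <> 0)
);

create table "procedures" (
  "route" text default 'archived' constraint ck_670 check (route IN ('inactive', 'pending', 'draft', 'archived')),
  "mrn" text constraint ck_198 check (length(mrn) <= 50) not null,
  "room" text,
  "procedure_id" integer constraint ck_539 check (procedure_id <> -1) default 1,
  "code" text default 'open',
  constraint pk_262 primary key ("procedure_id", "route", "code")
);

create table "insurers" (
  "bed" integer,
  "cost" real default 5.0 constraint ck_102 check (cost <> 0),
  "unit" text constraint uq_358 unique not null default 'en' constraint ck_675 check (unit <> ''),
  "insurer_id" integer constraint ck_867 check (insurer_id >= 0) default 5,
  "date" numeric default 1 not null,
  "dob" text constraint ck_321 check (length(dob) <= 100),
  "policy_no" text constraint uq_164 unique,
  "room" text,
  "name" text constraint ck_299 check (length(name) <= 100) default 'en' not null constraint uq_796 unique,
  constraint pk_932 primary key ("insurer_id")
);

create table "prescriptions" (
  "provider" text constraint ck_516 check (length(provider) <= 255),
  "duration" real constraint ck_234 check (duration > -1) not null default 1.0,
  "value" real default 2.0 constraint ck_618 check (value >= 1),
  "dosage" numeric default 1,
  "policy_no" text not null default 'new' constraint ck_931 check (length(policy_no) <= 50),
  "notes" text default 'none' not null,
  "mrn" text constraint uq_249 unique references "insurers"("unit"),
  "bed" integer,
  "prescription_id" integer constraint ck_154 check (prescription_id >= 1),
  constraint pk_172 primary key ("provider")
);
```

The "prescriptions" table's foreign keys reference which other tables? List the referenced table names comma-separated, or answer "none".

insurers

- mrn REFERENCES insurers(unit).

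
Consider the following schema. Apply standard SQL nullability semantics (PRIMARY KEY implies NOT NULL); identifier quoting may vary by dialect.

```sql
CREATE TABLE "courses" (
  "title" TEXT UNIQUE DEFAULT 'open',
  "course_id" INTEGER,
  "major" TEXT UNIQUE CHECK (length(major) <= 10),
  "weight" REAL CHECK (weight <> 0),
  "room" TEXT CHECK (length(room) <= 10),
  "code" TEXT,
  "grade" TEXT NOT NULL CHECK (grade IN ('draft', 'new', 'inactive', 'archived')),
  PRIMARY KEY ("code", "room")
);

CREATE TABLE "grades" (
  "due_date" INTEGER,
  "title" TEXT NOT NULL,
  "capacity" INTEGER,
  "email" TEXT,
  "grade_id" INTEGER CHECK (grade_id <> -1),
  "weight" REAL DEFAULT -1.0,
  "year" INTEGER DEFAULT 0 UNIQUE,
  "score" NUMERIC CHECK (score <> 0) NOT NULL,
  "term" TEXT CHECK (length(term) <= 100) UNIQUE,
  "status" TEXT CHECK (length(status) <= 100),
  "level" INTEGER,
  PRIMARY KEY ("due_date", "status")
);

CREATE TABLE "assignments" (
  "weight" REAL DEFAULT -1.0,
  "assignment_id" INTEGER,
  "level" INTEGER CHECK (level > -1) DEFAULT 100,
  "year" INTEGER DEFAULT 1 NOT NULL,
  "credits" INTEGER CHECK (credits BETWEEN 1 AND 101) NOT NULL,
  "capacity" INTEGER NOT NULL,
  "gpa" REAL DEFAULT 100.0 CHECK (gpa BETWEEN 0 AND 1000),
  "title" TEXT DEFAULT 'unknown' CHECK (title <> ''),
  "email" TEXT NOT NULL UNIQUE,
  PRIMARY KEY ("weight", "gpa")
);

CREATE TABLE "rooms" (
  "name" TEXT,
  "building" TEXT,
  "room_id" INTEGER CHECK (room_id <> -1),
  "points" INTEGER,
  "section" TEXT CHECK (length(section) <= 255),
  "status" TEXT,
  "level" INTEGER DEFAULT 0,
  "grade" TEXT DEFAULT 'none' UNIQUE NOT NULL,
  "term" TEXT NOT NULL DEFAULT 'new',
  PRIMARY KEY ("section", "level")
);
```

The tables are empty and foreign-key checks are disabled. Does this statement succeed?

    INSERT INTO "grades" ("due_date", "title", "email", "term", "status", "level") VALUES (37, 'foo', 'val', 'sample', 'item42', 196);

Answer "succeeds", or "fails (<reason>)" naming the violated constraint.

score is omitted from the column list and has no DEFAULT, so it would receive NULL.
But score is declared NOT NULL.

fails (NOT NULL on score)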